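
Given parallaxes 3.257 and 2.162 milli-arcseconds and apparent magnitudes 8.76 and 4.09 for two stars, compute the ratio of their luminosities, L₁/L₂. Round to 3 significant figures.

d₁ = 1/p₁ = 1/0.003257″ = 307.03 pc; d₂ = 1/p₂ = 1/0.002162″ = 462.53 pc.
M₁ = m₁ − 5 log₁₀ d₁ + 5 = 8.76 − 12.4359 + 5 = 1.3241.
M₂ = 4.09 − 13.3257 + 5 = -4.2357.
L₁/L₂ = 10^(0.4(M₂ − M₁)) = 10^(0.4 × (-5.5598)) = 10^(-2.22392) = 0.0059715.

L₁/L₂ = 0.00597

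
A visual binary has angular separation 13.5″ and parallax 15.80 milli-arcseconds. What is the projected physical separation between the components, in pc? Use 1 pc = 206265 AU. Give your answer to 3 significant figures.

0.00414 pc

d = 1/p = 1/0.01580″ = 63.291 pc.
At distance d (pc), an angle of θ arcsec spans θ·d AU: s = 13.5 × 63.291 = 854.43 AU.
= 854.43 / 206265 = 0.0041424 pc.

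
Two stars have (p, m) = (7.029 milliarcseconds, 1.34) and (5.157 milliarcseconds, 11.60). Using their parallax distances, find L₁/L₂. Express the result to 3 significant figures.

L₁/L₂ = 6840

d₁ = 1/p₁ = 1/0.007029″ = 142.27 pc; d₂ = 1/p₂ = 1/0.005157″ = 193.91 pc.
M₁ = m₁ − 5 log₁₀ d₁ + 5 = 1.34 − 10.7656 + 5 = -4.4256.
M₂ = 11.60 − 11.4380 + 5 = 5.1620.
L₁/L₂ = 10^(0.4(M₂ − M₁)) = 10^(0.4 × 9.5876) = 10^3.83504 = 6839.7.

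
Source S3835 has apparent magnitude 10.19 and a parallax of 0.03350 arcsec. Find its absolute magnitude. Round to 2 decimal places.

d = 1/p = 1/0.03350″ = 29.851 pc.
m − M = 5 log₁₀(29.851) − 5 = 7.3748 − 5 = 2.3748.
M = m − (m − M) = 10.19 − 2.3748 = 7.82.

M = 7.82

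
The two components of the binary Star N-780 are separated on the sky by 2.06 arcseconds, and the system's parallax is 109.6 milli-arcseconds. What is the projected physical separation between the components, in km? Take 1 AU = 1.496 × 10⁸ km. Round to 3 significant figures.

d = 1/p = 1/0.1096″ = 9.1241 pc.
At distance d (pc), an angle of θ arcsec spans θ·d AU: s = 2.06 × 9.1241 = 18.796 AU.
= 18.796 × 1.496 × 10⁸ km = 2.8119 × 10^9 km.

2.81 × 10^9 km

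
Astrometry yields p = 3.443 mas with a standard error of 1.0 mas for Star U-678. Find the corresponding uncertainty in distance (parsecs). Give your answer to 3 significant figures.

d = 1/p, so σ_d = σ_p / p².
σ_d = 0.00100 / (0.003443)² = 0.00100 / 0.000011854 = 84.36 pc.

84.4 pc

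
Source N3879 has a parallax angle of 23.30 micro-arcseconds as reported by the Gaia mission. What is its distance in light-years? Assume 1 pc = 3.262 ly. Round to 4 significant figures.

p = 23.30 micro-arcseconds = 0.00002330 arcsec.
d = 1/p = 1/0.00002330 = 42918 pc.
In light-years: 42918 × 3.262 = 1.4000 × 10^5 ly.

140000 light years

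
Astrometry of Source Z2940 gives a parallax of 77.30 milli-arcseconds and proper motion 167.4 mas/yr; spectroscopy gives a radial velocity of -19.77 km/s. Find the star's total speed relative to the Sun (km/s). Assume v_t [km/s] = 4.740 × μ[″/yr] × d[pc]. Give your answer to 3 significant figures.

d = 1/p = 1/0.07730″ = 12.937 pc.
μ = 167.4 mas/yr = 0.1674 ″/yr.
v_t = 4.740 μ d = 4.740 × 0.1674 × 12.937 = 10.265 km/s.
v = √(v_r² + v_t²) = √((-19.77)² + 10.265²) = √496.223 = 22.276 km/s.

22.3 km/s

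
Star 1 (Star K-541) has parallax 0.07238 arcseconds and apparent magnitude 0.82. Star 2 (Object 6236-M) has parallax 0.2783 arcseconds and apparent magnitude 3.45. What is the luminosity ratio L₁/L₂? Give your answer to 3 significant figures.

L₁/L₂ = 167

d₁ = 1/p₁ = 1/0.07238″ = 13.816 pc; d₂ = 1/p₂ = 1/0.2783″ = 3.5932 pc.
M₁ = m₁ − 5 log₁₀ d₁ + 5 = 0.82 − 5.7019 + 5 = 0.1181.
M₂ = 3.45 − 2.7774 + 5 = 5.6726.
L₁/L₂ = 10^(0.4(M₂ − M₁)) = 10^(0.4 × 5.5545) = 10^2.22180 = 166.65.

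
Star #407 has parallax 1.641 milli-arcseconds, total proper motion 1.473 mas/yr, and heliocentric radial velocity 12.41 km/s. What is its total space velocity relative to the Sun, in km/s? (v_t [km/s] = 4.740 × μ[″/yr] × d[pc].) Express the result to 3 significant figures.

d = 1/p = 1/0.001641″ = 609.38 pc.
μ = 1.473 mas/yr = 0.001473 ″/yr.
v_t = 4.740 μ d = 4.740 × 0.001473 × 609.38 = 4.2547 km/s.
v = √(v_r² + v_t²) = √(12.41² + 4.2547²) = √172.111 = 13.119 km/s.

13.1 km/s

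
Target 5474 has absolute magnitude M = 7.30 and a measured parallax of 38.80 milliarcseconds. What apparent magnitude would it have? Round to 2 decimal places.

d = 1/p = 1/0.03880″ = 25.773 pc.
m − M = 5 log₁₀ d − 5 = 5 log₁₀(25.773) − 5 = 7.0558 − 5 = 2.0558.
m = M + (m − M) = 7.30 + 2.0558 = 9.36.

m = 9.36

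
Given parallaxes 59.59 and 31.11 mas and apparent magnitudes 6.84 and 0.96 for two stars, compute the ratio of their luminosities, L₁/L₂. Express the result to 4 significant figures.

d₁ = 1/p₁ = 1/0.05959″ = 16.781 pc; d₂ = 1/p₂ = 1/0.03111″ = 32.144 pc.
M₁ = m₁ − 5 log₁₀ d₁ + 5 = 6.84 − 6.1241 + 5 = 5.7159.
M₂ = 0.96 − 7.5355 + 5 = -1.5755.
L₁/L₂ = 10^(0.4(M₂ − M₁)) = 10^(0.4 × (-7.2914)) = 10^(-2.91656) = 0.0012118.

L₁/L₂ = 0.001212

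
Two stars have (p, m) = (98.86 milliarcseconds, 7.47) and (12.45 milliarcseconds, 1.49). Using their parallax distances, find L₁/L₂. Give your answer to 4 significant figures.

L₁/L₂ = 6.431 × 10^-5

d₁ = 1/p₁ = 1/0.09886″ = 10.115 pc; d₂ = 1/p₂ = 1/0.01245″ = 80.321 pc.
M₁ = m₁ − 5 log₁₀ d₁ + 5 = 7.47 − 5.0248 + 5 = 7.4452.
M₂ = 1.49 − 9.5241 + 5 = -3.0341.
L₁/L₂ = 10^(0.4(M₂ − M₁)) = 10^(0.4 × (-10.4793)) = 10^(-4.19172) = 0.00006431.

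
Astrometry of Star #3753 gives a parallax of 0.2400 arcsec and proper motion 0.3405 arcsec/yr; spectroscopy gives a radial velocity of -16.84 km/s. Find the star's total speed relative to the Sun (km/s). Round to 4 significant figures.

18.13 km/s

d = 1/p = 1/0.2400″ = 4.1667 pc.
v_t = 4.740 μ d = 4.740 × 0.3405 × 4.1667 = 6.7249 km/s.
v = √(v_r² + v_t²) = √((-16.84)² + 6.7249²) = √328.81 = 18.133 km/s.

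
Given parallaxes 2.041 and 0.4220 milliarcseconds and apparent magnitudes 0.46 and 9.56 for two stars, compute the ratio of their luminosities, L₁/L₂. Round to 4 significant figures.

d₁ = 1/p₁ = 1/0.002041″ = 489.96 pc; d₂ = 1/p₂ = 1/0.0004220″ = 2369.7 pc.
M₁ = m₁ − 5 log₁₀ d₁ + 5 = 0.46 − 13.4508 + 5 = -7.9908.
M₂ = 9.56 − 16.8735 + 5 = -2.3135.
L₁/L₂ = 10^(0.4(M₂ − M₁)) = 10^(0.4 × 5.6773) = 10^2.27092 = 186.6.

L₁/L₂ = 186.6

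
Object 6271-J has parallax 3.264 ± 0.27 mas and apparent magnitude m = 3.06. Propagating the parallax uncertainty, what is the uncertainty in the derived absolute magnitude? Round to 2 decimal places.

σ_M = 0.18 mag

M = m − 5 log₁₀ d + 5 = m + 5 log₁₀ p + 5, so ∂M/∂p = 5/(p ln 10).
σ_M = (5/ln 10) · (σ_p/p) = 2.1715 × 0.27/3.264 = 2.1715 × 0.082721 = 0.17963.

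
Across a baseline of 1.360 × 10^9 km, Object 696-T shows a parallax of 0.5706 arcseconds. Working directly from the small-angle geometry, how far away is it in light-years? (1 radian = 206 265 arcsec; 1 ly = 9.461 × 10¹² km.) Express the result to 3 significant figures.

52.0 ly

θ = 0.5706″ = 0.5706/206265 = 2.7663 × 10^-6 rad.
d = B/θ = (1.360 × 10^9) / (2.7663 × 10^-6) = 4.9163 × 10^14 km = (4.9163 × 10^14) / (9.461 × 10^12) ly = 51.964 ly.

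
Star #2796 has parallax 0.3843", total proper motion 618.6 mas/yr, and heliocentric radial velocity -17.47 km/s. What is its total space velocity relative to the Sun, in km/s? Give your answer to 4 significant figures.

19.06 km/s

d = 1/p = 1/0.3843″ = 2.6021 pc.
μ = 618.6 mas/yr = 0.6186 ″/yr.
v_t = 4.740 μ d = 4.740 × 0.6186 × 2.6021 = 7.6298 km/s.
v = √(v_r² + v_t²) = √((-17.47)² + 7.6298²) = √363.415 = 19.063 km/s.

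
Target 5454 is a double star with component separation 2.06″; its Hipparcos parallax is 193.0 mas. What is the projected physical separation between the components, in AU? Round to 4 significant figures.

d = 1/p = 1/0.1930″ = 5.1813 pc.
At distance d (pc), an angle of θ arcsec spans θ·d AU: s = 2.06 × 5.1813 = 10.673 AU.

10.67 AU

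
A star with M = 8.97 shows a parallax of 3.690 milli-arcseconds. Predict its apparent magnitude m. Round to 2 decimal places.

m = 16.13

d = 1/p = 1/0.003690″ = 271 pc.
m − M = 5 log₁₀ d − 5 = 5 log₁₀(271) − 5 = 12.1648 − 5 = 7.1648.
m = M + (m − M) = 8.97 + 7.1648 = 16.13.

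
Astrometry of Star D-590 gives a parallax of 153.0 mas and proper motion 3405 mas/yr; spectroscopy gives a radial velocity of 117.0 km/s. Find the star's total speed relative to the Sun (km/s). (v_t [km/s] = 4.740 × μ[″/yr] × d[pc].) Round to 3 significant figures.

158 km/s

d = 1/p = 1/0.1530″ = 6.5359 pc.
μ = 3405 mas/yr = 3.405 ″/yr.
v_t = 4.740 μ d = 4.740 × 3.405 × 6.5359 = 105.49 km/s.
v = √(v_r² + v_t²) = √(117.0² + 105.49²) = √24817.1 = 157.53 km/s.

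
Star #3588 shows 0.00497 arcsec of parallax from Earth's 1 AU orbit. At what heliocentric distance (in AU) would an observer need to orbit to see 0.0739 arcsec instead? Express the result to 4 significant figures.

14.87 AU

Parallax scales linearly with baseline: p ∝ B, so B = p_target / p_Earth × 1 AU.
B = 0.0739 / 0.00497 = 14.869 AU.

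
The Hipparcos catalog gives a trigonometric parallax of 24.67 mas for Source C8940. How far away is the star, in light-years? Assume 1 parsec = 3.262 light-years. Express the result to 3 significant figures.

p = 24.67 mas = 0.02467 arcsec.
d = 1/p = 1/0.02467 = 40.535 pc.
In light-years: 40.535 × 3.262 = 132.23 ly.

132 light years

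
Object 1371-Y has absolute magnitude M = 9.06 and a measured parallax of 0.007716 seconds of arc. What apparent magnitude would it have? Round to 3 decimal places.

d = 1/p = 1/0.007716″ = 129.6 pc.
m − M = 5 log₁₀ d − 5 = 5 log₁₀(129.6) − 5 = 10.5630 − 5 = 5.5630.
m = M + (m − M) = 9.06 + 5.5630 = 14.623.

m = 14.623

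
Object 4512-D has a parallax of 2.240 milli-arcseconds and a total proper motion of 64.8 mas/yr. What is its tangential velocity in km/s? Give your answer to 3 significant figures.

d = 1/p = 1/0.002240″ = 446.43 pc.
μ = 64.8 mas/yr = 0.0648 ″/yr.
v_t = 4.74 × μ × d = 4.74 × 0.0648 × 446.43 = 137.12 km/s.

137 km/s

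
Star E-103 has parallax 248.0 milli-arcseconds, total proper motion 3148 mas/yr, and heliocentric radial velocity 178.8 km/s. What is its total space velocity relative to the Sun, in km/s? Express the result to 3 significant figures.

189 km/s

d = 1/p = 1/0.2480″ = 4.0323 pc.
μ = 3148 mas/yr = 3.148 ″/yr.
v_t = 4.740 μ d = 4.740 × 3.148 × 4.0323 = 60.168 km/s.
v = √(v_r² + v_t²) = √(178.8² + 60.168²) = √35589.6 = 188.65 km/s.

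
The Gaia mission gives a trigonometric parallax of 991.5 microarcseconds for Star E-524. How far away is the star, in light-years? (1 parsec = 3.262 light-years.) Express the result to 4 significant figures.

3290 light years

p = 991.5 microarcseconds = 0.0009915 arcsec.
d = 1/p = 1/0.0009915 = 1008.6 pc.
In light-years: 1008.6 × 3.262 = 3290.1 ly.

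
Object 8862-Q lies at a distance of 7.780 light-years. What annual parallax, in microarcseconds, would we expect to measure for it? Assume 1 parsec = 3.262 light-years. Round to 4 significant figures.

d = 7.780 ly ÷ 3.262 = 2.385 pc.
p = 1/d = 1/2.385 = 0.41929 arcsec.
= 0.41929 × 10⁶ = 4.1929 × 10^5 μas.

419300 μas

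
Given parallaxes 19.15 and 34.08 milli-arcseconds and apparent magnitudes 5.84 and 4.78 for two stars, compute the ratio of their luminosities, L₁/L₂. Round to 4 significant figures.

L₁/L₂ = 1.193

d₁ = 1/p₁ = 1/0.01915″ = 52.219 pc; d₂ = 1/p₂ = 1/0.03408″ = 29.343 pc.
M₁ = m₁ − 5 log₁₀ d₁ + 5 = 5.84 − 8.5891 + 5 = 2.2509.
M₂ = 4.78 − 7.3375 + 5 = 2.4425.
L₁/L₂ = 10^(0.4(M₂ − M₁)) = 10^(0.4 × 0.1916) = 10^0.07664 = 1.193.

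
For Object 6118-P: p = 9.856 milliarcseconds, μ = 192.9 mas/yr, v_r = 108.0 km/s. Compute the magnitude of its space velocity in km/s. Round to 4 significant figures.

142.4 km/s

d = 1/p = 1/0.009856″ = 101.46 pc.
μ = 192.9 mas/yr = 0.1929 ″/yr.
v_t = 4.740 μ d = 4.740 × 0.1929 × 101.46 = 92.77 km/s.
v = √(v_r² + v_t²) = √(108.0² + 92.77²) = √20270.3 = 142.37 km/s.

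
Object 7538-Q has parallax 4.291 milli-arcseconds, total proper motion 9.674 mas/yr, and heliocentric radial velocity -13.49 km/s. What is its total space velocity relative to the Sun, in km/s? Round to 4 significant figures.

d = 1/p = 1/0.004291″ = 233.05 pc.
μ = 9.674 mas/yr = 0.009674 ″/yr.
v_t = 4.740 μ d = 4.740 × 0.009674 × 233.05 = 10.686 km/s.
v = √(v_r² + v_t²) = √((-13.49)² + 10.686²) = √296.171 = 17.21 km/s.

17.21 km/s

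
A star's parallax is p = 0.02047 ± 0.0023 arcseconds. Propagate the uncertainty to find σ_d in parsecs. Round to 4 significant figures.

5.489 pc

d = 1/p, so σ_d = σ_p / p².
σ_d = 0.00230 / (0.02047)² = 0.00230 / 0.00041902 = 5.489 pc.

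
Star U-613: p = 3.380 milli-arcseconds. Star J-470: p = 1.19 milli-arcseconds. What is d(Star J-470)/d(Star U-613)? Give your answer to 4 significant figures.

Since d = 1/p, d_B/d_A = p_A/p_B.
= 3.380 / 1.19 = 2.8403.

2.840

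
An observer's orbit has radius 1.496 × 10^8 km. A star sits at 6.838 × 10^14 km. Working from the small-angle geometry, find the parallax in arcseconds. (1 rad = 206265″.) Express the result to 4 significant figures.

0.04513 arcsec

θ ≈ B/d = (1.496 × 10^8) / (6.838 × 10^14) = 2.1878 × 10^-7 rad.
In arcseconds: 2.1878 × 10^-7 × 206265 = 0.045127″.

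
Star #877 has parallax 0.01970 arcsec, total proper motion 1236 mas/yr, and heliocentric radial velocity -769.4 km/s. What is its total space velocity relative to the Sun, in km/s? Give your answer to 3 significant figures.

d = 1/p = 1/0.01970″ = 50.761 pc.
μ = 1236 mas/yr = 1.236 ″/yr.
v_t = 4.740 μ d = 4.740 × 1.236 × 50.761 = 297.39 km/s.
v = √(v_r² + v_t²) = √((-769.4)² + 297.39²) = √680417 = 824.87 km/s.

825 km/s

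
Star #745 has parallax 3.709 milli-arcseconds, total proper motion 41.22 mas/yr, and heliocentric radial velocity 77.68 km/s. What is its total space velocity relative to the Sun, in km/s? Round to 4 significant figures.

93.86 km/s

d = 1/p = 1/0.003709″ = 269.61 pc.
μ = 41.22 mas/yr = 0.04122 ″/yr.
v_t = 4.740 μ d = 4.740 × 0.04122 × 269.61 = 52.677 km/s.
v = √(v_r² + v_t²) = √(77.68² + 52.677²) = √8809.05 = 93.857 km/s.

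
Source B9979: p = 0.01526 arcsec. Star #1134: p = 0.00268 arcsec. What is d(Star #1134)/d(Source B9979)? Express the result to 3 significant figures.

5.69

Since d = 1/p, d_B/d_A = p_A/p_B.
= 0.01526 / 0.00268 = 5.694.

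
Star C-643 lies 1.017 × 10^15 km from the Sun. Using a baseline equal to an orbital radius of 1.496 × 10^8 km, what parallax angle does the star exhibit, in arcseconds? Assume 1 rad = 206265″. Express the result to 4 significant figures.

θ ≈ B/d = (1.496 × 10^8) / (1.017 × 10^15) = 1.4710 × 10^-7 rad.
In arcseconds: 1.4710 × 10^-7 × 206265 = 0.030342″.

0.03034 arcsec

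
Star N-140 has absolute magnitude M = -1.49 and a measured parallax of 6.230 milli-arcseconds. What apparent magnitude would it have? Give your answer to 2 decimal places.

d = 1/p = 1/0.006230″ = 160.51 pc.
m − M = 5 log₁₀ d − 5 = 5 log₁₀(160.51) − 5 = 11.0275 − 5 = 6.0275.
m = M + (m − M) = -1.49 + 6.0275 = 4.54.

m = 4.54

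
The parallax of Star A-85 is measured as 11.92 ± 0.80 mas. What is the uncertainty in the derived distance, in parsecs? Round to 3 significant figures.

d = 1/p, so σ_d = σ_p / p².
σ_d = 0.000800 / (0.01192)² = 0.000800 / 0.00014209 = 5.6302 pc.

5.63 pc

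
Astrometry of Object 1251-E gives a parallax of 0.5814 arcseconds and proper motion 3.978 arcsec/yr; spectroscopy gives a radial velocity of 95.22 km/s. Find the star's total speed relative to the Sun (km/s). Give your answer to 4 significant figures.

100.6 km/s

d = 1/p = 1/0.5814″ = 1.72 pc.
v_t = 4.740 μ d = 4.740 × 3.978 × 1.72 = 32.432 km/s.
v = √(v_r² + v_t²) = √(95.22² + 32.432²) = √10118.7 = 100.59 km/s.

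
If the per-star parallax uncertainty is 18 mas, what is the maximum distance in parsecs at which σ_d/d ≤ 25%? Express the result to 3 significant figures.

13.9 pc

σ_d/d = σ_p/p, so the condition is σ_p/p ≤ 0.25, i.e. p ≥ σ_p/0.25.
p_min = 18/0.25 = 72 mas = 0.072 arcsec.
d_max = 1/p_min = 1/0.072 = 13.889 pc.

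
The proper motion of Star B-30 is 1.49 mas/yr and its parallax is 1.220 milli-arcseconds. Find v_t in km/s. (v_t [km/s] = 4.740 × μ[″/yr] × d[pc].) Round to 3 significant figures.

5.79 km/s

d = 1/p = 1/0.001220″ = 819.67 pc.
μ = 1.49 mas/yr = 0.00149 ″/yr.
v_t = 4.74 × μ × d = 4.74 × 0.00149 × 819.67 = 5.789 km/s.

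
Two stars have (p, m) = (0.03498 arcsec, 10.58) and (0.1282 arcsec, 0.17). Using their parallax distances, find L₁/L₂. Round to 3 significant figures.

d₁ = 1/p₁ = 1/0.03498″ = 28.588 pc; d₂ = 1/p₂ = 1/0.1282″ = 7.8003 pc.
M₁ = m₁ − 5 log₁₀ d₁ + 5 = 10.58 − 7.2809 + 5 = 8.2991.
M₂ = 0.17 − 4.4606 + 5 = 0.7094.
L₁/L₂ = 10^(0.4(M₂ − M₁)) = 10^(0.4 × (-7.5897)) = 10^(-3.03588) = 0.0009207.

L₁/L₂ = 0.000921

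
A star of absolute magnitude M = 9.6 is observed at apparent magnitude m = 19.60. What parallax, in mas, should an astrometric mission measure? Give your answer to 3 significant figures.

m − M = 19.60 − 9.6 = 10.00.
d = 10^((m−M)/5 + 1) = 10^3.000 = 1000 pc.
p = 1/d = 1/1000 = 0.001 arcsec = 1 mas.

1.00 mas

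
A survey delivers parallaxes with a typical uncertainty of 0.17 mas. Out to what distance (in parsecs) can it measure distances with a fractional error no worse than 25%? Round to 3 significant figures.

σ_d/d = σ_p/p, so the condition is σ_p/p ≤ 0.25, i.e. p ≥ σ_p/0.25.
p_min = 0.17/0.25 = 0.68 mas = 0.00068 arcsec.
d_max = 1/p_min = 1/0.00068 = 1470.6 pc.

1470 pc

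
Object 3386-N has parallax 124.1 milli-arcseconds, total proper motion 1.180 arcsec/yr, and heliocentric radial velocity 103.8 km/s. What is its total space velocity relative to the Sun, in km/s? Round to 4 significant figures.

113.2 km/s

d = 1/p = 1/0.1241″ = 8.058 pc.
v_t = 4.740 μ d = 4.740 × 1.180 × 8.058 = 45.07 km/s.
v = √(v_r² + v_t²) = √(103.8² + 45.07²) = √12805.7 = 113.16 km/s.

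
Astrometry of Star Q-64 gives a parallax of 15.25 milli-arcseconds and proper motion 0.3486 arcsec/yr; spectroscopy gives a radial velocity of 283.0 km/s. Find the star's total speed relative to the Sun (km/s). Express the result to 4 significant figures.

303.0 km/s

d = 1/p = 1/0.01525″ = 65.574 pc.
v_t = 4.740 μ d = 4.740 × 0.3486 × 65.574 = 108.35 km/s.
v = √(v_r² + v_t²) = √(283.0² + 108.35²) = √91828.7 = 303.03 km/s.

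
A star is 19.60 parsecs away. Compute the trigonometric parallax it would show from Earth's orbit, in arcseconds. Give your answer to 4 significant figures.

0.05102 arcsec

p = 1/d = 1/19.6 = 0.05102 arcsec.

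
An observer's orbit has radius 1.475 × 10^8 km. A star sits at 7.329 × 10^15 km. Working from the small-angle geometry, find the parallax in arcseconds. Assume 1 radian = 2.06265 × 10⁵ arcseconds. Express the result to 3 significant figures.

θ ≈ B/d = (1.475 × 10^8) / (7.329 × 10^15) = 2.0126 × 10^-8 rad.
In arcseconds: 2.0126 × 10^-8 × 206265 = 0.0041513″.

0.00415 arcsec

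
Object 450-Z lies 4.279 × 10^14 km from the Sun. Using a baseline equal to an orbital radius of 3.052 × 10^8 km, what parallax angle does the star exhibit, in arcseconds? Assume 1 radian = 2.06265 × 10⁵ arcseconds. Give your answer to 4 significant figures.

0.1471 arcsec

θ ≈ B/d = (3.052 × 10^8) / (4.279 × 10^14) = 7.1325 × 10^-7 rad.
In arcseconds: 7.1325 × 10^-7 × 206265 = 0.14712″.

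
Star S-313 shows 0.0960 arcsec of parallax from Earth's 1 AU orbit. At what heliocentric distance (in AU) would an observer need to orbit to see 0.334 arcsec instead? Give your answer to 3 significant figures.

3.48 AU

Parallax scales linearly with baseline: p ∝ B, so B = p_target / p_Earth × 1 AU.
B = 0.334 / 0.0960 = 3.4792 AU.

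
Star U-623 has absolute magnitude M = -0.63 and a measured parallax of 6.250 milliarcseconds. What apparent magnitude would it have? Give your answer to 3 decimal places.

m = 5.391

d = 1/p = 1/0.006250″ = 160 pc.
m − M = 5 log₁₀ d − 5 = 5 log₁₀(160) − 5 = 11.0206 − 5 = 6.0206.
m = M + (m − M) = -0.63 + 6.0206 = 5.391.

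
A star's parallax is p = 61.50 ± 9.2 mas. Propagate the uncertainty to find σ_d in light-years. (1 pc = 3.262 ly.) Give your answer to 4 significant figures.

7.935 ly

d = 1/p, so σ_d = σ_p / p².
σ_d = 0.00920 / (0.06150)² = 0.00920 / 0.0037823 = 2.4324 pc = 2.4324 × 3.262 ly = 7.9345 ly.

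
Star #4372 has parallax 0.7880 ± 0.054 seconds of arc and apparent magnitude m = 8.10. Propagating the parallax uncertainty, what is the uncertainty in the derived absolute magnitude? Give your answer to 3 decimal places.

M = m − 5 log₁₀ d + 5 = m + 5 log₁₀ p + 5, so ∂M/∂p = 5/(p ln 10).
σ_M = (5/ln 10) · (σ_p/p) = 2.1715 × 0.054/0.7880 = 2.1715 × 0.068528 = 0.14881.

σ_M = 0.149 mag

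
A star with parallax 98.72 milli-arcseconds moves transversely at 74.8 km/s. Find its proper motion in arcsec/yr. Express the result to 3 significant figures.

d = 1/p = 1/0.09872″ = 10.13 pc.
μ = v_t / (4.74 d) = 74.8 / (4.74 × 10.13) = 74.8 / 48.016 = 1.5578 ″/yr.

1.56 arcsec/yr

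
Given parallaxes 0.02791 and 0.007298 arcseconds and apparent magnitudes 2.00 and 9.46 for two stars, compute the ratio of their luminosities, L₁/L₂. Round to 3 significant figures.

d₁ = 1/p₁ = 1/0.02791″ = 35.829 pc; d₂ = 1/p₂ = 1/0.007298″ = 137.02 pc.
M₁ = m₁ − 5 log₁₀ d₁ + 5 = 2.00 − 7.7712 + 5 = -0.7712.
M₂ = 9.46 − 10.6839 + 5 = 3.7761.
L₁/L₂ = 10^(0.4(M₂ − M₁)) = 10^(0.4 × 4.5473) = 10^1.81892 = 65.905.

L₁/L₂ = 65.9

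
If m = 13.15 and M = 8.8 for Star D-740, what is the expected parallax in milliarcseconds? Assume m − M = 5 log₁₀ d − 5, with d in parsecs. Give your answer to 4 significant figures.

m − M = 13.15 − 8.8 = 4.35.
d = 10^((m−M)/5 + 1) = 10^1.870 = 74.131 pc.
p = 1/d = 1/74.131 = 0.01349 arcsec = 13.49 mas.

13.49 mas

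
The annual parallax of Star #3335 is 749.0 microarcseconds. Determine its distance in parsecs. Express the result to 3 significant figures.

p = 749.0 microarcseconds = 0.0007490 arcsec.
d = 1/p = 1/0.0007490 = 1335.1 pc.

1340 pc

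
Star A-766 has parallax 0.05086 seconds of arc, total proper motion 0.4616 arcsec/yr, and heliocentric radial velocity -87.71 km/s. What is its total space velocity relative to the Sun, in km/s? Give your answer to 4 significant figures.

97.69 km/s

d = 1/p = 1/0.05086″ = 19.662 pc.
v_t = 4.740 μ d = 4.740 × 0.4616 × 19.662 = 43.02 km/s.
v = √(v_r² + v_t²) = √((-87.71)² + 43.02²) = √9543.76 = 97.692 km/s.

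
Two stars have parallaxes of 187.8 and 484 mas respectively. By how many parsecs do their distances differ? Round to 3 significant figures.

d_A = 1/0.1878″ = 5.3248 pc; d_B = 1/0.4840″ = 2.0661 pc.
|d_B − d_A| = |2.0661 − 5.3248| = 3.2587 pc.

3.26 pc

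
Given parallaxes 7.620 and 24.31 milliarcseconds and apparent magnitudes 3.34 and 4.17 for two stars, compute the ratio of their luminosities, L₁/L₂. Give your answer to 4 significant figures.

L₁/L₂ = 21.86

d₁ = 1/p₁ = 1/0.007620″ = 131.23 pc; d₂ = 1/p₂ = 1/0.02431″ = 41.135 pc.
M₁ = m₁ − 5 log₁₀ d₁ + 5 = 3.34 − 10.5902 + 5 = -2.2502.
M₂ = 4.17 − 8.0711 + 5 = 1.0989.
L₁/L₂ = 10^(0.4(M₂ − M₁)) = 10^(0.4 × 3.3491) = 10^1.33964 = 21.859.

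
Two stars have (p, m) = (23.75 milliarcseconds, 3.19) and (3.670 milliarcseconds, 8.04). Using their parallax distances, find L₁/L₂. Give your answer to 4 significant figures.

L₁/L₂ = 2.080

d₁ = 1/p₁ = 1/0.02375″ = 42.105 pc; d₂ = 1/p₂ = 1/0.003670″ = 272.48 pc.
M₁ = m₁ − 5 log₁₀ d₁ + 5 = 3.19 − 8.1217 + 5 = 0.0683.
M₂ = 8.04 − 12.1767 + 5 = 0.8633.
L₁/L₂ = 10^(0.4(M₂ − M₁)) = 10^(0.4 × 0.7950) = 10^0.31800 = 2.0797.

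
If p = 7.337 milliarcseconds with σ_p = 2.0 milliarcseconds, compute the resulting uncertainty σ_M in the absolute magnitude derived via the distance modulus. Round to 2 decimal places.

σ_M = 0.59 mag

M = m − 5 log₁₀ d + 5 = m + 5 log₁₀ p + 5, so ∂M/∂p = 5/(p ln 10).
σ_M = (5/ln 10) · (σ_p/p) = 2.1715 × 2.0/7.337 = 2.1715 × 0.27259 = 0.59193.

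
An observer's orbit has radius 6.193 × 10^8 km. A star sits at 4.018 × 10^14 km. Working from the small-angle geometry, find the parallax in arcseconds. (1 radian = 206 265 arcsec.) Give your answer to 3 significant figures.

0.318 arcsec

θ ≈ B/d = (6.193 × 10^8) / (4.018 × 10^14) = 1.5413 × 10^-6 rad.
In arcseconds: 1.5413 × 10^-6 × 206265 = 0.31792″.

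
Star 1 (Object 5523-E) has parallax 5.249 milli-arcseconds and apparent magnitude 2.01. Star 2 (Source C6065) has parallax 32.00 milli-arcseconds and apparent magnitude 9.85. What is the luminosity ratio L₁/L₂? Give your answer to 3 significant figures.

d₁ = 1/p₁ = 1/0.005249″ = 190.51 pc; d₂ = 1/p₂ = 1/0.03200″ = 31.25 pc.
M₁ = m₁ − 5 log₁₀ d₁ + 5 = 2.01 − 11.3996 + 5 = -4.3896.
M₂ = 9.85 − 7.4743 + 5 = 7.3757.
L₁/L₂ = 10^(0.4(M₂ − M₁)) = 10^(0.4 × 11.7653) = 10^4.70612 = 50830.

L₁/L₂ = 50800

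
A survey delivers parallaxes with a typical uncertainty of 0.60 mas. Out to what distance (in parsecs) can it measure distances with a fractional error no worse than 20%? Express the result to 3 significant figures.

333 pc

σ_d/d = σ_p/p, so the condition is σ_p/p ≤ 0.20, i.e. p ≥ σ_p/0.20.
p_min = 0.60/0.20 = 3 mas = 0.003 arcsec.
d_max = 1/p_min = 1/0.003 = 333.33 pc.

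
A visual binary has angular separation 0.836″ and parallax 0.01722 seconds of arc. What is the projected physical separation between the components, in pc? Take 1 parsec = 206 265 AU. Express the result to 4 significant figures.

d = 1/p = 1/0.01722″ = 58.072 pc.
At distance d (pc), an angle of θ arcsec spans θ·d AU: s = 0.836 × 58.072 = 48.548 AU.
= 48.548 / 206265 = 0.00023537 pc.

0.0002354 pc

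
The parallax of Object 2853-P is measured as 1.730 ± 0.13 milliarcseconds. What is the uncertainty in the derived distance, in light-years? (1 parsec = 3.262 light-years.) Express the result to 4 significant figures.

141.7 ly

d = 1/p, so σ_d = σ_p / p².
σ_d = 0.000130 / (0.001730)² = 0.000130 / 0.0000029929 = 43.436 pc = 43.436 × 3.262 ly = 141.69 ly.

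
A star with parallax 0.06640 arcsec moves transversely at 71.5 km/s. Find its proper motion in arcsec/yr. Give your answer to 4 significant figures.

d = 1/p = 1/0.06640″ = 15.06 pc.
μ = v_t / (4.74 d) = 71.5 / (4.74 × 15.06) = 71.5 / 71.384 = 1.0016 ″/yr.

1.002 arcsec/yr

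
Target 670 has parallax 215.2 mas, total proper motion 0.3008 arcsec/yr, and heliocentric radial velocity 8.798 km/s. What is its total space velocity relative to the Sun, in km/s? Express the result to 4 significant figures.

d = 1/p = 1/0.2152″ = 4.6468 pc.
v_t = 4.740 μ d = 4.740 × 0.3008 × 4.6468 = 6.6254 km/s.
v = √(v_r² + v_t²) = √(8.798² + 6.6254²) = √121.301 = 11.014 km/s.

11.01 km/s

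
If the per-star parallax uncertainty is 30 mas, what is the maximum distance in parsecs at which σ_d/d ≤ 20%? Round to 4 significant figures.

6.667 pc

σ_d/d = σ_p/p, so the condition is σ_p/p ≤ 0.20, i.e. p ≥ σ_p/0.20.
p_min = 30/0.20 = 150 mas = 0.15 arcsec.
d_max = 1/p_min = 1/0.15 = 6.6667 pc.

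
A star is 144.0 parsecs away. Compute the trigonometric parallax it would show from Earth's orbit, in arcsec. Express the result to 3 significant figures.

0.00694 arcsec

p = 1/d = 1/144 = 0.0069444 arcsec.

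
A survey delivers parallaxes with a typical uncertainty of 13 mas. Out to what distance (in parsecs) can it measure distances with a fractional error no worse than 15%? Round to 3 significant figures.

11.5 pc

σ_d/d = σ_p/p, so the condition is σ_p/p ≤ 0.15, i.e. p ≥ σ_p/0.15.
p_min = 13/0.15 = 86.667 mas = 0.086667 arcsec.
d_max = 1/p_min = 1/0.086667 = 11.538 pc.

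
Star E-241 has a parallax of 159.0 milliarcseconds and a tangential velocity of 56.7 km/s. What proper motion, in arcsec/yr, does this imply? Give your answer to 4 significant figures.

1.902 arcsec/yr

d = 1/p = 1/0.1590″ = 6.2893 pc.
μ = v_t / (4.74 d) = 56.7 / (4.74 × 6.2893) = 56.7 / 29.811 = 1.902 ″/yr.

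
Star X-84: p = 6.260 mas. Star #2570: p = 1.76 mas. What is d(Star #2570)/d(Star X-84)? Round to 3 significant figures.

3.56

Since d = 1/p, d_B/d_A = p_A/p_B.
= 6.260 / 1.76 = 3.5568.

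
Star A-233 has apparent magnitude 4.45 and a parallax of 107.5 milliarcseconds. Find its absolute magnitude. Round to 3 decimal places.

d = 1/p = 1/0.1075″ = 9.3023 pc.
m − M = 5 log₁₀(9.3023) − 5 = 4.8430 − 5 = -0.1570.
M = m − (m − M) = 4.45 − (-0.1570) = 4.607.

M = 4.607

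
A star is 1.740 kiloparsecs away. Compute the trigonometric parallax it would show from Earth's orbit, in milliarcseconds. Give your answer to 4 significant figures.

0.5747 mas

d = 1.740 kpc = 1740 pc.
p = 1/d = 1/1740 = 0.00057471 arcsec.
= 0.00057471 × 1000 = 0.57471 mas.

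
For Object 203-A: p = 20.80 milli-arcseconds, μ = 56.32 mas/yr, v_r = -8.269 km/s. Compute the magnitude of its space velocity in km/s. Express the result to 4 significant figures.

15.27 km/s

d = 1/p = 1/0.02080″ = 48.077 pc.
μ = 56.32 mas/yr = 0.05632 ″/yr.
v_t = 4.740 μ d = 4.740 × 0.05632 × 48.077 = 12.834 km/s.
v = √(v_r² + v_t²) = √((-8.269)² + 12.834²) = √233.088 = 15.267 km/s.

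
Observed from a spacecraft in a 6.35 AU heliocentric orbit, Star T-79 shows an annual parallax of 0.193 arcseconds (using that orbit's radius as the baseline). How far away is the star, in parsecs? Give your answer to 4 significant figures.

32.90 pc

With baseline B (in AU) and parallax p (in arcsec), d = B/p parsecs.
d = 6.35 / 0.193 = 32.902 pc.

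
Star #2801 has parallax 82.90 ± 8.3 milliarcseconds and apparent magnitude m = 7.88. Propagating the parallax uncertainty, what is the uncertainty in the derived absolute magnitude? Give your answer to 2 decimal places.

σ_M = 0.22 mag

M = m − 5 log₁₀ d + 5 = m + 5 log₁₀ p + 5, so ∂M/∂p = 5/(p ln 10).
σ_M = (5/ln 10) · (σ_p/p) = 2.1715 × 8.3/82.90 = 2.1715 × 0.10012 = 0.21741.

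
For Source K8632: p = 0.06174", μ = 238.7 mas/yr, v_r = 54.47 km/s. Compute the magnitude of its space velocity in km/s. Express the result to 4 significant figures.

57.47 km/s

d = 1/p = 1/0.06174″ = 16.197 pc.
μ = 238.7 mas/yr = 0.2387 ″/yr.
v_t = 4.740 μ d = 4.740 × 0.2387 × 16.197 = 18.326 km/s.
v = √(v_r² + v_t²) = √(54.47² + 18.326²) = √3302.82 = 57.47 km/s.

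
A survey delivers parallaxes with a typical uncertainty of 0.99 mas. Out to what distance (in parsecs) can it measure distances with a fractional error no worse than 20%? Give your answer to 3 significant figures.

σ_d/d = σ_p/p, so the condition is σ_p/p ≤ 0.20, i.e. p ≥ σ_p/0.20.
p_min = 0.99/0.20 = 4.95 mas = 0.00495 arcsec.
d_max = 1/p_min = 1/0.00495 = 202.02 pc.

202 pc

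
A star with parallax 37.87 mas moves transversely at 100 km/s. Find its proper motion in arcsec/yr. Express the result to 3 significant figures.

0.799 arcsec/yr

d = 1/p = 1/0.03787″ = 26.406 pc.
μ = v_t / (4.74 d) = 100 / (4.74 × 26.406) = 100 / 125.16 = 0.79898 ″/yr.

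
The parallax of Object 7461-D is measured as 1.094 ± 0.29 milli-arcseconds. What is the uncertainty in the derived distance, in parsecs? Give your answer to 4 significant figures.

d = 1/p, so σ_d = σ_p / p².
σ_d = 0.000290 / (0.001094)² = 0.000290 / 0.0000011968 = 242.31 pc.

242.3 pc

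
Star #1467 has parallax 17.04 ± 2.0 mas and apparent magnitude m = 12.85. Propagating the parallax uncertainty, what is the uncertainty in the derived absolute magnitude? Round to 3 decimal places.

M = m − 5 log₁₀ d + 5 = m + 5 log₁₀ p + 5, so ∂M/∂p = 5/(p ln 10).
σ_M = (5/ln 10) · (σ_p/p) = 2.1715 × 2.0/17.04 = 2.1715 × 0.11737 = 0.25487.

σ_M = 0.255 mag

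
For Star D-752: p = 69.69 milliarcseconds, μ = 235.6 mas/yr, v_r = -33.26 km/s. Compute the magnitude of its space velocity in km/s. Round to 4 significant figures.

d = 1/p = 1/0.06969″ = 14.349 pc.
μ = 235.6 mas/yr = 0.2356 ″/yr.
v_t = 4.740 μ d = 4.740 × 0.2356 × 14.349 = 16.024 km/s.
v = √(v_r² + v_t²) = √((-33.26)² + 16.024²) = √1363 = 36.919 km/s.

36.92 km/s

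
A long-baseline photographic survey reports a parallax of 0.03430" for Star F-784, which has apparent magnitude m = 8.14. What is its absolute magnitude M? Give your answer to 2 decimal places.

M = 5.82

d = 1/p = 1/0.03430″ = 29.155 pc.
m − M = 5 log₁₀(29.155) − 5 = 7.3236 − 5 = 2.3236.
M = m − (m − M) = 8.14 − 2.3236 = 5.82.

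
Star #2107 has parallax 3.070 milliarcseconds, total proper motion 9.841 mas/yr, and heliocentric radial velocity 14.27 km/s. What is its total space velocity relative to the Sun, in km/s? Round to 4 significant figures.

20.84 km/s

d = 1/p = 1/0.003070″ = 325.73 pc.
μ = 9.841 mas/yr = 0.009841 ″/yr.
v_t = 4.740 μ d = 4.740 × 0.009841 × 325.73 = 15.194 km/s.
v = √(v_r² + v_t²) = √(14.27² + 15.194²) = √434.491 = 20.844 km/s.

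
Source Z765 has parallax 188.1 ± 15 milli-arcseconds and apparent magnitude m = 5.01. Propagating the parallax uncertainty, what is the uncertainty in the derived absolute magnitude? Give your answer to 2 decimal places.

M = m − 5 log₁₀ d + 5 = m + 5 log₁₀ p + 5, so ∂M/∂p = 5/(p ln 10).
σ_M = (5/ln 10) · (σ_p/p) = 2.1715 × 15/188.1 = 2.1715 × 0.079745 = 0.17317.

σ_M = 0.17 mag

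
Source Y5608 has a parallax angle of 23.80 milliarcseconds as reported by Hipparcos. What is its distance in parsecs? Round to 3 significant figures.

42.0 pc

p = 23.80 milliarcseconds = 0.02380 arcsec.
d = 1/p = 1/0.02380 = 42.017 pc.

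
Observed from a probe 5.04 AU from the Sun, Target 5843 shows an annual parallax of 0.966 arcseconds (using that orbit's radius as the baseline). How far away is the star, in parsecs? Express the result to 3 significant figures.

With baseline B (in AU) and parallax p (in arcsec), d = B/p parsecs.
d = 5.04 / 0.966 = 5.2174 pc.

5.22 pc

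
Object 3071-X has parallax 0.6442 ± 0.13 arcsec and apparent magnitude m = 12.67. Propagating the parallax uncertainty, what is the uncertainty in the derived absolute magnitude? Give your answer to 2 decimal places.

M = m − 5 log₁₀ d + 5 = m + 5 log₁₀ p + 5, so ∂M/∂p = 5/(p ln 10).
σ_M = (5/ln 10) · (σ_p/p) = 2.1715 × 0.13/0.6442 = 2.1715 × 0.2018 = 0.43821.

σ_M = 0.44 mag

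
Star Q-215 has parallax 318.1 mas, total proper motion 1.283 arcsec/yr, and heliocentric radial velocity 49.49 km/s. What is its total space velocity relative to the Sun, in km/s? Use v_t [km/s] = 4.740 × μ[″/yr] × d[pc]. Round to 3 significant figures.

53.1 km/s

d = 1/p = 1/0.3181″ = 3.1437 pc.
v_t = 4.740 μ d = 4.740 × 1.283 × 3.1437 = 19.118 km/s.
v = √(v_r² + v_t²) = √(49.49² + 19.118²) = √2814.76 = 53.054 km/s.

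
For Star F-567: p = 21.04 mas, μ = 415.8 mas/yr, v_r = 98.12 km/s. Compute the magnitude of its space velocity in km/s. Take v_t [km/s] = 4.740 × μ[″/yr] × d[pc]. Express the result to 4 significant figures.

d = 1/p = 1/0.02104″ = 47.529 pc.
μ = 415.8 mas/yr = 0.4158 ″/yr.
v_t = 4.740 μ d = 4.740 × 0.4158 × 47.529 = 93.675 km/s.
v = √(v_r² + v_t²) = √(98.12² + 93.675²) = √18402.5 = 135.66 km/s.

135.7 km/s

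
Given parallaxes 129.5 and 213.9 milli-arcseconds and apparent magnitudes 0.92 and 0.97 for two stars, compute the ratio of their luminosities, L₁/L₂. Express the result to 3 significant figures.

d₁ = 1/p₁ = 1/0.1295″ = 7.722 pc; d₂ = 1/p₂ = 1/0.2139″ = 4.6751 pc.
M₁ = m₁ − 5 log₁₀ d₁ + 5 = 0.92 − 4.4386 + 5 = 1.4814.
M₂ = 0.97 − 3.3490 + 5 = 2.6210.
L₁/L₂ = 10^(0.4(M₂ − M₁)) = 10^(0.4 × 1.1396) = 10^0.45584 = 2.8565.

L₁/L₂ = 2.86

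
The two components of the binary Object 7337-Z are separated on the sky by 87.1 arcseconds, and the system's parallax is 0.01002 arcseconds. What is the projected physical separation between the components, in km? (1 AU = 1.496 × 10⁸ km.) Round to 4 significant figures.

d = 1/p = 1/0.01002″ = 99.8 pc.
At distance d (pc), an angle of θ arcsec spans θ·d AU: s = 87.1 × 99.8 = 8692.6 AU.
= 8692.6 × 1.496 × 10⁸ km = 1.3004 × 10^12 km.

1.300 × 10^12 km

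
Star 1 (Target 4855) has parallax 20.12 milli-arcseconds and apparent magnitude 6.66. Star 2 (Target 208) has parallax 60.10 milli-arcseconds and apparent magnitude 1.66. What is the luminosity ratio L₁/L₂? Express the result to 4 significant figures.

L₁/L₂ = 0.08923

d₁ = 1/p₁ = 1/0.02012″ = 49.702 pc; d₂ = 1/p₂ = 1/0.06010″ = 16.639 pc.
M₁ = m₁ − 5 log₁₀ d₁ + 5 = 6.66 − 8.4819 + 5 = 3.1781.
M₂ = 1.66 − 6.1056 + 5 = 0.5544.
L₁/L₂ = 10^(0.4(M₂ − M₁)) = 10^(0.4 × (-2.6237)) = 10^(-1.04948) = 0.089232.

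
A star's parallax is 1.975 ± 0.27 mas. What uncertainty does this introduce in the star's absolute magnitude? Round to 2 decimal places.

M = m − 5 log₁₀ d + 5 = m + 5 log₁₀ p + 5, so ∂M/∂p = 5/(p ln 10).
σ_M = (5/ln 10) · (σ_p/p) = 2.1715 × 0.27/1.975 = 2.1715 × 0.13671 = 0.29687.

σ_M = 0.30 mag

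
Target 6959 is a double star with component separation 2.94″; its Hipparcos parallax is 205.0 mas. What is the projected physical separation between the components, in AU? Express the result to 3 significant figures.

d = 1/p = 1/0.2050″ = 4.878 pc.
At distance d (pc), an angle of θ arcsec spans θ·d AU: s = 2.94 × 4.878 = 14.341 AU.

14.3 AU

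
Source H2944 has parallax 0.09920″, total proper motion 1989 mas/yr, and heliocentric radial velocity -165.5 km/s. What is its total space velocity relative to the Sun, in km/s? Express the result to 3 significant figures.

191 km/s

d = 1/p = 1/0.09920″ = 10.081 pc.
μ = 1989 mas/yr = 1.989 ″/yr.
v_t = 4.740 μ d = 4.740 × 1.989 × 10.081 = 95.042 km/s.
v = √(v_r² + v_t²) = √((-165.5)² + 95.042²) = √36423.2 = 190.85 km/s.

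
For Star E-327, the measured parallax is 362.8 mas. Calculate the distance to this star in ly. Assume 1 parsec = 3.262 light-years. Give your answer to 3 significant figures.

8.99 ly

p = 362.8 mas = 0.3628 arcsec.
d = 1/p = 1/0.3628 = 2.7563 pc.
In light-years: 2.7563 × 3.262 = 8.9911 ly.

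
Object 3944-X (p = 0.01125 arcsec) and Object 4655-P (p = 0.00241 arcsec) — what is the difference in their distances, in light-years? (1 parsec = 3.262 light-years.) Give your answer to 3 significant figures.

d_A = 1/0.01125″ = 88.889 pc; d_B = 1/0.002410″ = 414.94 pc.
|d_B − d_A| = |414.94 − 88.889| = 326.05 pc = 326.05 × 3.262 ly = 1063.6 ly.

1060 ly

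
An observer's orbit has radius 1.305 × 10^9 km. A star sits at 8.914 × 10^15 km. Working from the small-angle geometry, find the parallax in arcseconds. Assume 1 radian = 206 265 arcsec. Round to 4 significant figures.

0.03020 arcsec

θ ≈ B/d = (1.305 × 10^9) / (8.914 × 10^15) = 1.4640 × 10^-7 rad.
In arcseconds: 1.4640 × 10^-7 × 206265 = 0.030197″.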